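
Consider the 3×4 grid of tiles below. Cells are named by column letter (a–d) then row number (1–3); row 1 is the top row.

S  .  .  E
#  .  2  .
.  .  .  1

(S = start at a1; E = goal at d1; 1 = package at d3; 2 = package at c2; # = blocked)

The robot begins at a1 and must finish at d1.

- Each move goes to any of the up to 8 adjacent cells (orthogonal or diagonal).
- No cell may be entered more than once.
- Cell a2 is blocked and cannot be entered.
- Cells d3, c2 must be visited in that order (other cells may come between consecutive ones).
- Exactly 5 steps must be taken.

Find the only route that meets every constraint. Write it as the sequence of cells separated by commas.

The waypoints must appear in the order d3, c2, with no cell reused.
Route from a1: down-right 2 to c3, right 1 to d3, up-left 1 to c2, up-right 1 to d1 — 5 moves in all.
Check: order respected (1 at step 3, 2 at step 4); 5 moves as required.

a1, b2, c3, d3, c2, d1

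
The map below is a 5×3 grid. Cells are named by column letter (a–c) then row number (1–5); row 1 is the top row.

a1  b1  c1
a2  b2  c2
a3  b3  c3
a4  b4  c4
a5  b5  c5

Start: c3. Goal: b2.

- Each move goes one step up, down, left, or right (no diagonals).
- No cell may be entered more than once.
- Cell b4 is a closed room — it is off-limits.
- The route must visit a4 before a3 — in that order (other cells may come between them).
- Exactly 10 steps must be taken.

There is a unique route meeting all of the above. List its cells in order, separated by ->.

The waypoints must appear in the order a4, a3, with no cell reused.
Route from c3: 2× down (reaching c5), 2× left (reaching a5), 4× up (reaching a1), right to b1, down to b2 — 10 moves in all.
Check: order respected (a4 at step 5, a3 at step 6); 10 moves as required.

c3 -> c4 -> c5 -> b5 -> a5 -> a4 -> a3 -> a2 -> a1 -> b1 -> b2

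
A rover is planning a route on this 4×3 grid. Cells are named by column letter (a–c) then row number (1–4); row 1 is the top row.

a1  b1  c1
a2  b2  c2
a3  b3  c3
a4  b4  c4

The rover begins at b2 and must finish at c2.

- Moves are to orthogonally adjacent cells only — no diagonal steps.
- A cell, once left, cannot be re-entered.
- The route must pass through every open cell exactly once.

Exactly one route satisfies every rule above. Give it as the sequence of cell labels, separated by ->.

b2 -> b3 -> c3 -> c4 -> b4 -> a4 -> a3 -> a2 -> a1 -> b1 -> c1 -> c2

Need to visit all 12 open cells exactly once, starting at b2 and ending at c2.
Cell c4 has only two open neighbours (c3 and b4), so the path must pass straight through it: one of those is the cell it's entered from and the other is where it exits.
Route from b2: down to b3, right to c3, down to c4, 2× left (reaching a4), 3× up (reaching a1), 2× right (reaching c1), down to c2 — 11 moves in all.
Check: all 12 open cells covered.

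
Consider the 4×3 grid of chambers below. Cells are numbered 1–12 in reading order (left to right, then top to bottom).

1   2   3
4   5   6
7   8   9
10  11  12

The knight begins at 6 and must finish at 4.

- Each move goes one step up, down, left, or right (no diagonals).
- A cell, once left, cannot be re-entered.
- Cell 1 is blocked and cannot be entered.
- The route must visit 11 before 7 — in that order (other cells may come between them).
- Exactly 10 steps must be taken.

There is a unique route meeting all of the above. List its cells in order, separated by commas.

6, 3, 2, 5, 8, 9, 12, 11, 10, 7, 4

The waypoints must appear in the order 11, 7, with no cell reused.
Route from 6: up to 3, left to 2, 2× down (reaching 8), right to 9, down to 12, 2× left (reaching 10), 2× up (reaching 4) — 10 moves in all.
Check: order respected (11 at step 7, 7 at step 9); 10 moves as required.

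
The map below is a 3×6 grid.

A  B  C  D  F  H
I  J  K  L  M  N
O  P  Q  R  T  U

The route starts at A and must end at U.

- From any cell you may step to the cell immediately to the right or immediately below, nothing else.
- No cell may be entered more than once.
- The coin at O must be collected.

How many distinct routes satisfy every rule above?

1

A right/down-only route from A to U makes exactly 2 down-moves and 5 right-moves in some order.
With no other constraints that would be C(7,2) = 21 routes.
Split at O and multiply the segment counts: A→O: 1; O→U: 1; product = 1.
That gives 1 route.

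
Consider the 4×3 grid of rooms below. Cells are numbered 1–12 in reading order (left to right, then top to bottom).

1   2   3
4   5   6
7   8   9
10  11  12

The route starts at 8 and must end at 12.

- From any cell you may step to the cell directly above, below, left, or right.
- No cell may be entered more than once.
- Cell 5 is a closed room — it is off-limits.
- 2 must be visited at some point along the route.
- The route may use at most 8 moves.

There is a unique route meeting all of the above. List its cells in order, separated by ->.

The 8-move cap with required stops at 2 leaves no slack for detours.
Route from 8: left 1 to 7, up 2 to 1, right 2 to 3, down 3 to 12 — 8 moves in all.
Check: all required cells visited; 8 ≤ 8 moves.

8 -> 7 -> 4 -> 1 -> 2 -> 3 -> 6 -> 9 -> 12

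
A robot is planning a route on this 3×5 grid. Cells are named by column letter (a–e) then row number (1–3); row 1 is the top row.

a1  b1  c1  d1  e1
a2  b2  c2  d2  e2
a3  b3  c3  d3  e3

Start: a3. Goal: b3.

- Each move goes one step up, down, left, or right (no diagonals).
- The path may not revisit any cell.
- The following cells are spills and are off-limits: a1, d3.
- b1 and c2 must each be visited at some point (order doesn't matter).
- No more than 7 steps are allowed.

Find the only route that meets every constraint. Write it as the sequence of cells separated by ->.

The budget equals the shortest possible length, so every move has to be on a shortest route through the required cells.
Route from a3: up to a2, right to b2, up to b1, right to c1, 2× down (reaching c3), left to b3 — 7 moves in all.
Check: all required cells visited; 7 ≤ 7 moves.

a3 -> a2 -> b2 -> b1 -> c1 -> c2 -> c3 -> b3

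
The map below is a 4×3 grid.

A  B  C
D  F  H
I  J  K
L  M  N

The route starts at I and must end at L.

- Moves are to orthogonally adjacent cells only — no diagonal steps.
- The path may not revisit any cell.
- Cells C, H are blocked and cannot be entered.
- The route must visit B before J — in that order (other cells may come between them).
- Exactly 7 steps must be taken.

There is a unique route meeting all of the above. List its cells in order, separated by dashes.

The waypoints must appear in the order B, J, with no cell reused.
Route from I: 2× up (reaching A), right to B, 3× down (reaching M), left to L — 7 moves in all.
Check: order respected (B at step 3, J at step 5); 7 moves as required.

I - D - A - B - F - J - M - L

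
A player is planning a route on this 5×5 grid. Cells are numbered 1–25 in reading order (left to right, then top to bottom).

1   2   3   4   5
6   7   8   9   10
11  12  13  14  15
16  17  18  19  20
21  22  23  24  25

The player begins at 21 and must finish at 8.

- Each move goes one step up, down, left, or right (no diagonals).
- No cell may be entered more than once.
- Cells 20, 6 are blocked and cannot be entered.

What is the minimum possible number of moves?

The Manhattan distance from 21 to 8 is |5−2| + |1−3| = 5, so at least 5 moves are needed.
A route of 5 moves achieves this: 21 → 16 → 11 → 12 → 7 → 8.
Since 5 matches the lower bound, it is optimal.

5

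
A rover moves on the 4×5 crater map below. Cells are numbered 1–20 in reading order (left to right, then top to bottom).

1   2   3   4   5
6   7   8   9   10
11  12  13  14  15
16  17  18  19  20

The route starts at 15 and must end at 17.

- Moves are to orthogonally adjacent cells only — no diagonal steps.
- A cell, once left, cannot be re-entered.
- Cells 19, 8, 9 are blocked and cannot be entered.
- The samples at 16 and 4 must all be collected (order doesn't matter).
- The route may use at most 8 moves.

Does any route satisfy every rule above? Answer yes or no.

Even ignoring the no-revisit rule, getting from 15 to 17, taking the cheapest ordering 15 → 4 → 16 → 17 needs at least 3 + 6 + 1 = 10 moves (Manhattan distance per leg), which exceeds the 8-move limit.

no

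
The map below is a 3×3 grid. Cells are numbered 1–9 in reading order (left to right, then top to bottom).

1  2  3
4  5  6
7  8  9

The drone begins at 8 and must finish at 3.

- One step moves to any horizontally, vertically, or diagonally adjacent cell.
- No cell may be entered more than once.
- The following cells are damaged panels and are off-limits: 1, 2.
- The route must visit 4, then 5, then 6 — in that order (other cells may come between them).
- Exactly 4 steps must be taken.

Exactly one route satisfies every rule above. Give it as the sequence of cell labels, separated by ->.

8 -> 4 -> 5 -> 6 -> 3

The waypoints must appear in the order 4, 5, 6, with no cell reused.
Route from 8: up-left 1 to 4, right 2 to 6, up 1 to 3 — 4 moves in all.
Check: order respected (4 at step 1, 5 at step 2, 6 at step 3); 4 moves as required.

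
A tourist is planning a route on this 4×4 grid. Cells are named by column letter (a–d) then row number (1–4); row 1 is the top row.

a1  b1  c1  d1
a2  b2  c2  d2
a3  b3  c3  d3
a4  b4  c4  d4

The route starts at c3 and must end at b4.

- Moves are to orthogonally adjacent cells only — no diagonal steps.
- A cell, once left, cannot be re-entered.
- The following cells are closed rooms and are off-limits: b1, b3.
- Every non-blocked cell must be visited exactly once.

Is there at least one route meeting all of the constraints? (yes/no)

no

Cell a1 has only one open neighbour but is neither the start nor the goal, so a Hamiltonian route would have to both enter and leave it through the same neighbour — impossible without revisiting.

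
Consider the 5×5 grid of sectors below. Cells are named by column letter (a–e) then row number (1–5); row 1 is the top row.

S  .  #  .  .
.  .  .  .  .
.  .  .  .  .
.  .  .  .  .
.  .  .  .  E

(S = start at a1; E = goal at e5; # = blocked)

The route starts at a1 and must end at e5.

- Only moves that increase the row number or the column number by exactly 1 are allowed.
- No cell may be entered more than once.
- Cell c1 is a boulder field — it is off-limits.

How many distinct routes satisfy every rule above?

55

A right/down-only route from a1 to e5 makes exactly 4 down-moves and 4 right-moves in some order.
With no other constraints that would be C(8,4) = 70 routes.
Subtract routes through each blocked cell (inclusion–exclusion for overlaps): − through c1: 15 → 55.
That gives 55 routes.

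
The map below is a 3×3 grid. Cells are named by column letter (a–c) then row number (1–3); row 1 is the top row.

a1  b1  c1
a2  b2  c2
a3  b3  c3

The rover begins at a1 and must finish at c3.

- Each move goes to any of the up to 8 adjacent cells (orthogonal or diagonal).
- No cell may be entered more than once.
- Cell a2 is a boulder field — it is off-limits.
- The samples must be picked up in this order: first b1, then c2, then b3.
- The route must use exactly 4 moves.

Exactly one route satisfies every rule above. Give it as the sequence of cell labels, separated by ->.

The waypoints must appear in the order b1, c2, b3, with no cell reused.
Route from a1: right 1 to b1, down-right 1 to c2, down-left 1 to b3, right 1 to c3 — 4 moves in all.
Check: order respected (b1 at step 1, c2 at step 2, b3 at step 3); 4 moves as required.

a1 -> b1 -> c2 -> b3 -> c3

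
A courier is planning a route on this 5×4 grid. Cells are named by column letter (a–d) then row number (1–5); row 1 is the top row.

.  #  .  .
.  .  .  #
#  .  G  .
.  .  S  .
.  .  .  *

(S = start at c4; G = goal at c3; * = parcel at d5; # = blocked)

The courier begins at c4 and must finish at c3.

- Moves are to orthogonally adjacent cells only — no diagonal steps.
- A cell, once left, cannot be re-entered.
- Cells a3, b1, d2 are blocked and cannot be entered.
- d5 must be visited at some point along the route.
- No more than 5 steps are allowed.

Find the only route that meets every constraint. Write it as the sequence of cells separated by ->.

c4 -> c5 -> d5 -> d4 -> d3 -> c3

The budget equals the shortest possible length, so every move has to be on a shortest route through the required cells.
Route from c4: down to c5, right to d5, 2× up (reaching d3), left to c3 — 5 moves in all.
Check: all required cells visited; 5 ≤ 5 moves.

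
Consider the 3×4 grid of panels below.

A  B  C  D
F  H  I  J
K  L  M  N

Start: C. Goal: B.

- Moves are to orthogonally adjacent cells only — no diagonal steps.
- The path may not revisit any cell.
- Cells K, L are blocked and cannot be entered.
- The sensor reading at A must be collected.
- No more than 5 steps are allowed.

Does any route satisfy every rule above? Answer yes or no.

yes

One route that works: C → I → H → F → A → B.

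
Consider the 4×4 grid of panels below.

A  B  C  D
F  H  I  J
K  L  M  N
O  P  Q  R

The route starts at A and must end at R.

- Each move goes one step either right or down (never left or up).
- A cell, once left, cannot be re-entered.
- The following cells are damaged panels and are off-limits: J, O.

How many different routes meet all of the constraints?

A right/down-only route from A to R makes exactly 3 down-moves and 3 right-moves in some order.
With no other constraints that would be C(6,3) = 20 routes.
Subtract routes through each blocked cell (inclusion–exclusion for overlaps): − through J: 4 − through O: 1 → 15.
That gives 15 routes.

15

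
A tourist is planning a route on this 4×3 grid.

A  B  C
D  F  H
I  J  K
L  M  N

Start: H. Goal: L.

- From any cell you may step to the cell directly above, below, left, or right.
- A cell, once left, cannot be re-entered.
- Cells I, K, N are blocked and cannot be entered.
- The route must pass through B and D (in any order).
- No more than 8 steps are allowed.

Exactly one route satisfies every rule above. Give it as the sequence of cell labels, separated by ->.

H -> C -> B -> A -> D -> F -> J -> M -> L

The budget equals the shortest possible length, so every move has to be on a shortest route through the required cells.
Route from H: up to C, 2× left (reaching A), down to D, right to F, 2× down (reaching M), left to L — 8 moves in all.
Check: all required cells visited; 8 ≤ 8 moves.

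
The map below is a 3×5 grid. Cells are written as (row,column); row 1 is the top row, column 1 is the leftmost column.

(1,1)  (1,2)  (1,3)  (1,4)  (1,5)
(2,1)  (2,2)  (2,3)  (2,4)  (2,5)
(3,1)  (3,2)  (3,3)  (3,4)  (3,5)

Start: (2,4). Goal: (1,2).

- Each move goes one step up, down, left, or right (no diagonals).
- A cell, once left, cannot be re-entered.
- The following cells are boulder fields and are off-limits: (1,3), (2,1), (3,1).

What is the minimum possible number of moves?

The Manhattan distance from (2,4) to (1,2) is |2−1| + |4−2| = 3, so at least 3 moves are needed.
A route of 3 moves achieves this: (2,4) → (2,3) → (2,2) → (1,2).
Since 3 matches the lower bound, it is optimal.

3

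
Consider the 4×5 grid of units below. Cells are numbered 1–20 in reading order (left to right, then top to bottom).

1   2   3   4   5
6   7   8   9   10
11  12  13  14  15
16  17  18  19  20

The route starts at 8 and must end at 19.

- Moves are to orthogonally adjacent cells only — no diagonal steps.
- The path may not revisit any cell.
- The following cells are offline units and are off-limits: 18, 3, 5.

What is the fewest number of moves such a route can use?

The Manhattan distance from 8 to 19 is |2−4| + |3−4| = 3, so at least 3 moves are needed.
A route of 3 moves achieves this: 8 → 13 → 14 → 19.
Since 3 matches the lower bound, it is optimal.

3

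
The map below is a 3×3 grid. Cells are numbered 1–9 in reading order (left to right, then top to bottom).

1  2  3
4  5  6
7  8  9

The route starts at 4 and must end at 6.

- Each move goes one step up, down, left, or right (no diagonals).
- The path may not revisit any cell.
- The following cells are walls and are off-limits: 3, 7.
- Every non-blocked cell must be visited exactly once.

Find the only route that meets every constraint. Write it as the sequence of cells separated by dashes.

Need to visit all 7 open cells exactly once, starting at 4 and ending at 6.
Route from 4: up 1 to 1, right 1 to 2, down 2 to 8, right 1 to 9, up 1 to 6 — 6 moves in all.
Check: all 7 open cells covered.

4 - 1 - 2 - 5 - 8 - 9 - 6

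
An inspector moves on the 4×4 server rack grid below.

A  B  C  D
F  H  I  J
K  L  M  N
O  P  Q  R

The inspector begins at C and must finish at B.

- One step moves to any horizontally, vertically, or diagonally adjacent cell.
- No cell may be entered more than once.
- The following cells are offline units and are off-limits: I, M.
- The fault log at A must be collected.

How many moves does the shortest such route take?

3

Any route passes through A somewhere between C and B. Summing Chebyshev distances along the two legs (C → A → B) gives a lower bound of 2 + 1 = 3 moves.
A route of 3 moves achieves this: C → H → A → B.
Since 3 matches the lower bound, it is optimal.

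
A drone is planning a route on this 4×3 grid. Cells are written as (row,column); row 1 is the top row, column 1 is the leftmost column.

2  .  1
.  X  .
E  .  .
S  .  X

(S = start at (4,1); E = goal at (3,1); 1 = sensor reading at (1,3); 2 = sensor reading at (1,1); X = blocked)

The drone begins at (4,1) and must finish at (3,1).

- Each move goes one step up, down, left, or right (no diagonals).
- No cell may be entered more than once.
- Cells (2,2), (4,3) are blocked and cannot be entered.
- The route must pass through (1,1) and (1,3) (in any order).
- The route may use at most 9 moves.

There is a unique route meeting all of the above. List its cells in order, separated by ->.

The budget equals the shortest possible length, so every move has to be on a shortest route through the required cells.
Route from (4,1): right 1 to (4,2), up 1 to (3,2), right 1 to (3,3), up 2 to (1,3), left 2 to (1,1), down 2 to (3,1) — 9 moves in all.
Check: all required cells visited; 9 ≤ 9 moves.

(4,1) -> (4,2) -> (3,2) -> (3,3) -> (2,3) -> (1,3) -> (1,2) -> (1,1) -> (2,1) -> (3,1)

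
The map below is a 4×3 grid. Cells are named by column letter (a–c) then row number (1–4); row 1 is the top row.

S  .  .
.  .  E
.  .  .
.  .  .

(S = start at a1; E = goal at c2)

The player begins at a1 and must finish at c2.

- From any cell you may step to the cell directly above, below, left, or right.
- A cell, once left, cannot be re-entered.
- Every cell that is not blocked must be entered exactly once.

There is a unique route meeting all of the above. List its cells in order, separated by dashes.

Need to visit all 12 open cells exactly once, starting at a1 and ending at c2.
Route from a1: 3× down (reaching a4), 2× right (reaching c4), up to c3, left to b3, 2× up (reaching b1), right to c1, down to c2 — 11 moves in all.
Check: all 12 open cells covered.

a1 - a2 - a3 - a4 - b4 - c4 - c3 - b3 - b2 - b1 - c1 - c2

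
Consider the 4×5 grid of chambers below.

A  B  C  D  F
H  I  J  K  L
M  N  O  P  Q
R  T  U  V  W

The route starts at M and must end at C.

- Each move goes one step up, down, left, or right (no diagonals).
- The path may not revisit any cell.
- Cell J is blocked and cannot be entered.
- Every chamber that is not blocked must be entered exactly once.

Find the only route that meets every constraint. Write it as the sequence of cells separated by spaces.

Need to visit all 19 open cells exactly once, starting at M and ending at C.
Cell W has only two open neighbours (Q and V), so the path must pass straight through it: one of those is the cell it's entered from and the other is where it exits.
Route from M: down 1 to R, right 4 to W, up 3 to F, left 1 to D, down 2 to P, left 2 to N, up 1 to I, left 1 to H, up 1 to A, right 2 to C — 18 moves in all.
Check: all 19 open cells covered.

M R T U V W Q L F D K P O N I H A B C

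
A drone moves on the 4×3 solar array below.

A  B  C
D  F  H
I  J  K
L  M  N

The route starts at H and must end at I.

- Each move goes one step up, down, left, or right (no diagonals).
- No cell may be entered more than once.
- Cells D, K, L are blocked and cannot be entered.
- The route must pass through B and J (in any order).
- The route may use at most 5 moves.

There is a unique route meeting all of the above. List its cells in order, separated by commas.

H, C, B, F, J, I

Any route must reach B and J and still end at I within 5 moves, so the order of the required stops is forced.
Route from H: up to C, left to B, 2× down (reaching J), left to I — 5 moves in all.
Check: all required cells visited; 5 ≤ 5 moves.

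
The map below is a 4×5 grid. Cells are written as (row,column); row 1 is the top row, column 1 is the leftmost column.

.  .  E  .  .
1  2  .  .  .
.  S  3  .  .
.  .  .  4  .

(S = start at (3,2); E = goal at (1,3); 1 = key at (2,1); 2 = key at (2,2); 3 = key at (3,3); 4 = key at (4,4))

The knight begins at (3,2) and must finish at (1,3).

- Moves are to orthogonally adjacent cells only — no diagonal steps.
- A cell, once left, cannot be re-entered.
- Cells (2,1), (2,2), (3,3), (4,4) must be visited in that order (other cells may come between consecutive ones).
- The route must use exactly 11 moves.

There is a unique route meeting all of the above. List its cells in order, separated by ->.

The waypoints must appear in the order (2,1), (2,2), (3,3), (4,4), with no cell reused.
Route from (3,2): left to (3,1), up to (2,1), 2× right (reaching (2,3)), 2× down (reaching (4,3)), right to (4,4), 3× up (reaching (1,4)), left to (1,3) — 11 moves in all.
Check: order respected (1 at step 2, 2 at step 3, 3 at step 5, 4 at step 7); 11 moves as required.

(3,2) -> (3,1) -> (2,1) -> (2,2) -> (2,3) -> (3,3) -> (4,3) -> (4,4) -> (3,4) -> (2,4) -> (1,4) -> (1,3)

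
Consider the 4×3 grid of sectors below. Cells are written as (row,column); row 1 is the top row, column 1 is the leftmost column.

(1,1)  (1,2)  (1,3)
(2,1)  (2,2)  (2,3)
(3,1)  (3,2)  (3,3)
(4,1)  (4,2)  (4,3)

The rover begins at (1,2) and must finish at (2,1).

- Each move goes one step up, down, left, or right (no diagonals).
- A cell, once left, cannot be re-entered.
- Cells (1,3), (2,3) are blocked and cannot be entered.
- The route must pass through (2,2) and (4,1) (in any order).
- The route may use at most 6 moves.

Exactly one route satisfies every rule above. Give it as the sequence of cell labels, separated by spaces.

The budget equals the shortest possible length, so every move has to be on a shortest route through the required cells.
Route from (1,2): 3× down (reaching (4,2)), left to (4,1), 2× up (reaching (2,1)) — 6 moves in all.
Check: all required cells visited; 6 ≤ 6 moves.

(1,2) (2,2) (3,2) (4,2) (4,1) (3,1) (2,1)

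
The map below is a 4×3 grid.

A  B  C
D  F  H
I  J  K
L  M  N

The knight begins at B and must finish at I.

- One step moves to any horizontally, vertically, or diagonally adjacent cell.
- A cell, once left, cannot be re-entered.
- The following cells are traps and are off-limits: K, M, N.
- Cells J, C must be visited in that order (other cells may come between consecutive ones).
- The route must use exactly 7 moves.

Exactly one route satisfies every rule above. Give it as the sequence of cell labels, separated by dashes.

The waypoints must appear in the order J, C, with no cell reused.
Route from B: left 1 to A, down 1 to D, down-right 1 to J, up-right 1 to H, up 1 to C, down-left 2 to I — 7 moves in all.
Check: order respected (J at step 3, C at step 5); 7 moves as required.

B - A - D - J - H - C - F - I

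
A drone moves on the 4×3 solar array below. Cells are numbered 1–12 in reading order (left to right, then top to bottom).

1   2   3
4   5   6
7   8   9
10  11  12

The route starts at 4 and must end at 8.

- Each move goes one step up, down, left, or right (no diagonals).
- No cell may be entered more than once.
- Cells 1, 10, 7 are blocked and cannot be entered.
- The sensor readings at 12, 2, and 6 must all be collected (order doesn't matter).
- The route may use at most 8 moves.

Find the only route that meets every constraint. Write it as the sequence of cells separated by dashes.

4 - 5 - 2 - 3 - 6 - 9 - 12 - 11 - 8

The budget equals the shortest possible length, so every move has to be on a shortest route through the required cells.
Route from 4: right 1 to 5, up 1 to 2, right 1 to 3, down 3 to 12, left 1 to 11, up 1 to 8 — 8 moves in all.
Check: all required cells visited; 8 ≤ 8 moves.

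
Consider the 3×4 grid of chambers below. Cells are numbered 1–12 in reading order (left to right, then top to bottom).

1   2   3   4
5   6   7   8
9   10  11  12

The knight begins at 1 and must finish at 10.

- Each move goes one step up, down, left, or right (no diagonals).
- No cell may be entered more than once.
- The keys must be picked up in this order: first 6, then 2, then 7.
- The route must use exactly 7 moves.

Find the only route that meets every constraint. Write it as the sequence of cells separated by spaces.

The waypoints must appear in the order 6, 2, 7, with no cell reused.
Route from 1: down 1 to 5, right 1 to 6, up 1 to 2, right 1 to 3, down 2 to 11, left 1 to 10 — 7 moves in all.
Check: order respected (6 at step 2, 2 at step 3, 7 at step 5); 7 moves as required.

1 5 6 2 3 7 11 10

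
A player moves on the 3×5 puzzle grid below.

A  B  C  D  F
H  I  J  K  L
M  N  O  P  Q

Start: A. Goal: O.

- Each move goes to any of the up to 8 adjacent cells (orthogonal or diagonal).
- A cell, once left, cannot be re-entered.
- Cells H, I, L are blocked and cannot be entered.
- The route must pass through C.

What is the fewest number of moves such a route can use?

Any route passes through C somewhere between A and O. Summing Chebyshev distances along the two legs (A → C → O) gives a lower bound of 2 + 2 = 4 moves.
A route of 4 moves achieves this: A → B → C → J → O.
Since 4 matches the lower bound, it is optimal.

4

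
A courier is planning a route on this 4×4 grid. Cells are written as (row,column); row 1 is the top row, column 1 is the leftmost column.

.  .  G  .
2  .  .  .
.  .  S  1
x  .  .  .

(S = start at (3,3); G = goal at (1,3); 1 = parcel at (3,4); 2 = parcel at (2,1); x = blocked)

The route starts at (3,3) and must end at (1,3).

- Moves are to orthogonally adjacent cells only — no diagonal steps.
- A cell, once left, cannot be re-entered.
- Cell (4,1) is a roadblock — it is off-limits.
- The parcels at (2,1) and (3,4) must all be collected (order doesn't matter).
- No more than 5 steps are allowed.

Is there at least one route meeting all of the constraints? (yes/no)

no

Even ignoring the no-revisit rule, getting from (3,3) to (1,3), taking the cheapest ordering (3,3) → (3,4) → (2,1) → (1,3) needs at least 1 + 4 + 3 = 8 moves (Manhattan distance per leg), which exceeds the 5-move limit.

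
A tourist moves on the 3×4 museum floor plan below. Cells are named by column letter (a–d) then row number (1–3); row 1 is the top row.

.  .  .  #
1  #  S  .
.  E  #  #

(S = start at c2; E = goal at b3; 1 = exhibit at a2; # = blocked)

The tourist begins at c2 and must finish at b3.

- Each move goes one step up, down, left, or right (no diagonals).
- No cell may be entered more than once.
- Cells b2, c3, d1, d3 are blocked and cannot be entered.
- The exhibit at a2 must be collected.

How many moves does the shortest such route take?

6

Any route passes through a2 somewhere between c2 and b3. Summing Manhattan distances along the two legs (c2 → a2 → b3) gives a lower bound of 2 + 2 = 4 moves.
That bound ignores the blocked cells. Measuring each leg by the fewest moves that actually steer around them (c2→a2: 4; a2→b3: 2) raises the lower bound to 6.
A route of 6 moves exists: c2 → c1 → b1 → a1 → a2 → a3 → b3.
Since 6 matches that lower bound, it is optimal.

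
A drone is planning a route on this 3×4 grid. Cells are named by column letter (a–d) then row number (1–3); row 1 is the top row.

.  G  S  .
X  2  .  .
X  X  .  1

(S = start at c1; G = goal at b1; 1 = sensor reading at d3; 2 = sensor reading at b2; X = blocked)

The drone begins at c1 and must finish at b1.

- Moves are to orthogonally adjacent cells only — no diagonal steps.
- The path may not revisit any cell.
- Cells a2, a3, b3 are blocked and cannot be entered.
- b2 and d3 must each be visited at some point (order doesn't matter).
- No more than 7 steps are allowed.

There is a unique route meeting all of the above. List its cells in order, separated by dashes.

c1 - d1 - d2 - d3 - c3 - c2 - b2 - b1

The budget equals the shortest possible length, so every move has to be on a shortest route through the required cells.
Route from c1: right to d1, 2× down (reaching d3), left to c3, up to c2, left to b2, up to b1 — 7 moves in all.
Check: all required cells visited; 7 ≤ 7 moves.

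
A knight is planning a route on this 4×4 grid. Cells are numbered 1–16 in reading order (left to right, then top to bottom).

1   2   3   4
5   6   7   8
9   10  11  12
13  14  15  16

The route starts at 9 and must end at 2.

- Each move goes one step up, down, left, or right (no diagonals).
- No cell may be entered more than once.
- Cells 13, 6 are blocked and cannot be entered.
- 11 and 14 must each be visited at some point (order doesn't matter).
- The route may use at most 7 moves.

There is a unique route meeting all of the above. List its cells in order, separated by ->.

9 -> 10 -> 14 -> 15 -> 11 -> 7 -> 3 -> 2

Any route must reach 11 and 14 and still end at 2 within 7 moves, so the order of the required stops is forced.
Route from 9: right 1 to 10, down 1 to 14, right 1 to 15, up 3 to 3, left 1 to 2 — 7 moves in all.
Check: all required cells visited; 7 ≤ 7 moves.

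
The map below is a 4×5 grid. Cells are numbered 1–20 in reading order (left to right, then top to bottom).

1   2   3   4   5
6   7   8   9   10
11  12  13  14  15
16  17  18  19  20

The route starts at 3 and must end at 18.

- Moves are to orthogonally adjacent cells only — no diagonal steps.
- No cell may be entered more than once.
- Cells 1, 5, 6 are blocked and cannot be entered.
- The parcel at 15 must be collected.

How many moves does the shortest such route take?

7

Any route passes through 15 somewhere between 3 and 18. Summing Manhattan distances along the two legs (3 → 15 → 18) gives a lower bound of 4 + 3 = 7 moves.
A route of 7 moves achieves this: 3 → 8 → 13 → 14 → 15 → 20 → 19 → 18.
Since 7 matches the lower bound, it is optimal.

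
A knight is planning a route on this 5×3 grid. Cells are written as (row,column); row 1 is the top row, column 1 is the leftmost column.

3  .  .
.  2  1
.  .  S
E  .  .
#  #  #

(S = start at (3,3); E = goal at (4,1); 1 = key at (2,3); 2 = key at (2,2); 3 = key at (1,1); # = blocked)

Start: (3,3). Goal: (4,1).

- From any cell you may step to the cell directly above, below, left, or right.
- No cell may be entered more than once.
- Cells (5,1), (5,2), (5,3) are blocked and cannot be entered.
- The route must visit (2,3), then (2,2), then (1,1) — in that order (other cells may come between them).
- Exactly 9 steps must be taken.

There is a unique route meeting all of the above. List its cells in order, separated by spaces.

(3,3) (2,3) (2,2) (1,2) (1,1) (2,1) (3,1) (3,2) (4,2) (4,1)

The waypoints must appear in the order (2,3), (2,2), (1,1), with no cell reused.
Route from (3,3): up to (2,3), left to (2,2), up to (1,2), left to (1,1), 2× down (reaching (3,1)), right to (3,2), down to (4,2), left to (4,1) — 9 moves in all.
Check: order respected (1 at step 1, 2 at step 2, 3 at step 4); 9 moves as required.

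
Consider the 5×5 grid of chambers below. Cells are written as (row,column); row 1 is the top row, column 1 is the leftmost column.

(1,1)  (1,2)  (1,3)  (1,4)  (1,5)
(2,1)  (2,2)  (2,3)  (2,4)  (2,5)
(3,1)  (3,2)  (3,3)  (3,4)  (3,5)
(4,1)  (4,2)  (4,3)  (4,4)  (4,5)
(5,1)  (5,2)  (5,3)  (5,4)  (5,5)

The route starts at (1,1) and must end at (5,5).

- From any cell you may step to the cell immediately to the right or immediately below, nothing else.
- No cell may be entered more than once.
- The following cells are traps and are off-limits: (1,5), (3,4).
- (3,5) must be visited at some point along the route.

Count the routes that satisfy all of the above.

4

A right/down-only route from (1,1) to (5,5) makes exactly 4 down-moves and 4 right-moves in some order.
With no other constraints that would be C(8,4) = 70 routes.
Split at (3,5) and multiply the segment counts (each segment already excludes blocked cells): (1,1)→(3,5): 4; (3,5)→(5,5): 1; product = 4.
That gives 4 routes.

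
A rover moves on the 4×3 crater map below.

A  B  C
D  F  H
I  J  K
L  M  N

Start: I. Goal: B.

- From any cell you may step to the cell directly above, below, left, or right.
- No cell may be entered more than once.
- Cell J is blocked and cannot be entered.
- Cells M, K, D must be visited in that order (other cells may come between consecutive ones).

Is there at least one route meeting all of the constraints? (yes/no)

yes

One route that works: I → L → M → N → K → H → F → D → A → B.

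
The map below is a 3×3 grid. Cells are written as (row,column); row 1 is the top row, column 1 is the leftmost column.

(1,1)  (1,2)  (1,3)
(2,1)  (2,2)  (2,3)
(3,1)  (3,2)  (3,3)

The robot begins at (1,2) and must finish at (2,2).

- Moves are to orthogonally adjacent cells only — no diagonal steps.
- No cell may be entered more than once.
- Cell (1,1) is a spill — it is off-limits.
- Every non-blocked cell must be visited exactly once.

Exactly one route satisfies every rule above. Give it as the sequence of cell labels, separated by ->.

(1,2) -> (1,3) -> (2,3) -> (3,3) -> (3,2) -> (3,1) -> (2,1) -> (2,2)

Need to visit all 8 open cells exactly once, starting at (1,2) and ending at (2,2).
Cell (2,1) has only two open neighbours ((3,1) and (2,2)), so the path must pass straight through it: one of those is the cell it's entered from and the other is where it exits.
Route from (1,2): right to (1,3), 2× down (reaching (3,3)), 2× left (reaching (3,1)), up to (2,1), right to (2,2) — 7 moves in all.
Check: all 8 open cells covered.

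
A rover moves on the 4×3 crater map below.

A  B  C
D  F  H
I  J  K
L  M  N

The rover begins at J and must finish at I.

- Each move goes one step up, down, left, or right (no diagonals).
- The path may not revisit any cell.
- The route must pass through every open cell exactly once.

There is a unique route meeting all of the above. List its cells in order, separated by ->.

Need to visit all 12 open cells exactly once, starting at J and ending at I.
Cell N has only two open neighbours (K and M), so the path must pass straight through it: one of those is the cell it's entered from and the other is where it exits.
Route from J: up 1 to F, left 1 to D, up 1 to A, right 2 to C, down 3 to N, left 2 to L, up 1 to I — 11 moves in all.
Check: all 12 open cells covered.

J -> F -> D -> A -> B -> C -> H -> K -> N -> M -> L -> I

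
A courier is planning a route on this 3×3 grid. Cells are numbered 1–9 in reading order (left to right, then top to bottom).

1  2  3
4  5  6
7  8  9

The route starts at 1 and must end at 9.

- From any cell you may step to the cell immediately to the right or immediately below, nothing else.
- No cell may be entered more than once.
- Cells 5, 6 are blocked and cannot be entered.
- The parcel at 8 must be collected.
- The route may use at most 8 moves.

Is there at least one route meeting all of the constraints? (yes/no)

yes

One route that works: 1 → 4 → 7 → 8 → 9.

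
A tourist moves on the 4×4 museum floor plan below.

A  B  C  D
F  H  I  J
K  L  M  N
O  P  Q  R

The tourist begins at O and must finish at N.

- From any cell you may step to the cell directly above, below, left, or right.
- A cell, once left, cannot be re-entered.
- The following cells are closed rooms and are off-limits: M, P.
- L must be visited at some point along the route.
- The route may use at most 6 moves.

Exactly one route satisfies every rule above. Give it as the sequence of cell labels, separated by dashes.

The budget equals the shortest possible length, so every move has to be on a shortest route through the required cells.
Route from O: up to K, right to L, up to H, 2× right (reaching J), down to N — 6 moves in all.
Check: all required cells visited; 6 ≤ 6 moves.

O - K - L - H - I - J - N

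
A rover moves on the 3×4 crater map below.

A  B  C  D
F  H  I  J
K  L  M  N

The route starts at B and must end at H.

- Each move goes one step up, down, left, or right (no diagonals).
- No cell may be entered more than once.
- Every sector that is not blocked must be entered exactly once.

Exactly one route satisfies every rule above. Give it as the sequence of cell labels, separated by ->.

B -> A -> F -> K -> L -> M -> N -> J -> D -> C -> I -> H

Need to visit all 12 open cells exactly once, starting at B and ending at H.
Cell K has only two open neighbours (F and L), so the path must pass straight through it: one of those is the cell it's entered from and the other is where it exits.
Route from B: left to A, 2× down (reaching K), 3× right (reaching N), 2× up (reaching D), left to C, down to I, left to H — 11 moves in all.
Check: all 12 open cells covered.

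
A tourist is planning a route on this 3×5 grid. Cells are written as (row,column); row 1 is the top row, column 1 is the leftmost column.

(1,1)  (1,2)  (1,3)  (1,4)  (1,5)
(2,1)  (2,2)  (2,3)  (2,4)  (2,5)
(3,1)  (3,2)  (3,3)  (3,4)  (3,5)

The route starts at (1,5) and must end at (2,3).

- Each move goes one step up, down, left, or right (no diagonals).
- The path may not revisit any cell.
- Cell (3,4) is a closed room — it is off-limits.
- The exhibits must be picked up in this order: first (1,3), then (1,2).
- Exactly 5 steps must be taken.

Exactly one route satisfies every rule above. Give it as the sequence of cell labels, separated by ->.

The waypoints must appear in the order (1,3), (1,2), with no cell reused.
Route from (1,5): left 3 to (1,2), down 1 to (2,2), right 1 to (2,3) — 5 moves in all.
Check: order respected ((1,3) at step 2, (1,2) at step 3); 5 moves as required.

(1,5) -> (1,4) -> (1,3) -> (1,2) -> (2,2) -> (2,3)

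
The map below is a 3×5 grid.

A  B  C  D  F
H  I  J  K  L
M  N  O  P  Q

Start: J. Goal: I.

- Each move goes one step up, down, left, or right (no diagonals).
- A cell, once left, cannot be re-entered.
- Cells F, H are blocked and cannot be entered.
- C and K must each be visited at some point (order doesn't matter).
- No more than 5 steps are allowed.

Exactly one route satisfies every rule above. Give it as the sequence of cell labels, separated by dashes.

J - K - D - C - B - I

Any route must reach C and K and still end at I within 5 moves, so the order of the required stops is forced.
Route from J: right to K, up to D, 2× left (reaching B), down to I — 5 moves in all.
Check: all required cells visited; 5 ≤ 5 moves.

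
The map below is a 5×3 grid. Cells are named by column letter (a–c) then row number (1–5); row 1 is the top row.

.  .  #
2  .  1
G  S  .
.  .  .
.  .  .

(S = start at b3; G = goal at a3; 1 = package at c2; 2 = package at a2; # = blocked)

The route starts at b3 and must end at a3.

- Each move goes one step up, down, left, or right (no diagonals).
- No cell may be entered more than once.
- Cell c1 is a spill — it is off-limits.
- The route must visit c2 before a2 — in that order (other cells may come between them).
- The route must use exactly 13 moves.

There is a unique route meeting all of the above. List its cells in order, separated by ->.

The waypoints must appear in the order c2, a2, with no cell reused.
Route from b3: down to b4, left to a4, down to a5, 2× right (reaching c5), 3× up (reaching c2), left to b2, up to b1, left to a1, 2× down (reaching a3) — 13 moves in all.
Check: order respected (1 at step 8, 2 at step 12); 13 moves as required.

b3 -> b4 -> a4 -> a5 -> b5 -> c5 -> c4 -> c3 -> c2 -> b2 -> b1 -> a1 -> a2 -> a3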